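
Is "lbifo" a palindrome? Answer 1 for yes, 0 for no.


Input: lbifo
Reversed: ofibl
  Compare pos 0 ('l') with pos 4 ('o'): MISMATCH
  Compare pos 1 ('b') with pos 3 ('f'): MISMATCH
Result: not a palindrome

0


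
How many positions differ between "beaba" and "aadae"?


Comparing "beaba" and "aadae" position by position:
  Position 0: 'b' vs 'a' => DIFFER
  Position 1: 'e' vs 'a' => DIFFER
  Position 2: 'a' vs 'd' => DIFFER
  Position 3: 'b' vs 'a' => DIFFER
  Position 4: 'a' vs 'e' => DIFFER
Positions that differ: 5

5


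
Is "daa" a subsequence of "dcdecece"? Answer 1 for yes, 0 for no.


Check if "daa" is a subsequence of "dcdecece"
Greedy scan:
  Position 0 ('d'): matches sub[0] = 'd'
  Position 1 ('c'): no match needed
  Position 2 ('d'): no match needed
  Position 3 ('e'): no match needed
  Position 4 ('c'): no match needed
  Position 5 ('e'): no match needed
  Position 6 ('c'): no match needed
  Position 7 ('e'): no match needed
Only matched 1/3 characters => not a subsequence

0


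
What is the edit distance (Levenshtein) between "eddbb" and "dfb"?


Computing edit distance: "eddbb" -> "dfb"
DP table:
           d    f    b
      0    1    2    3
  e   1    1    2    3
  d   2    1    2    3
  d   3    2    2    3
  b   4    3    3    2
  b   5    4    4    3
Edit distance = dp[5][3] = 3

3


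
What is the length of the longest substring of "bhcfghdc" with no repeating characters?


Input: "bhcfghdc"
Sliding window (track last position of each char):
  Position 0 ('b'): window [0,0] length 1 -- new best
  Position 1 ('h'): window [0,1] length 2 -- new best
  Position 2 ('c'): window [0,2] length 3 -- new best
  Position 3 ('f'): window [0,3] length 4 -- new best
  Position 4 ('g'): window [0,4] length 5 -- new best
  Position 5 ('h'): repeat (last at 1), move window start to 2
  Position 5 ('h'): window [2,5] length 4
  Position 6 ('d'): window [2,6] length 5
  Position 7 ('c'): repeat (last at 2), move window start to 3
  Position 7 ('c'): window [3,7] length 5
Longest substring with no repeats: "bhcfg" with length 5

5


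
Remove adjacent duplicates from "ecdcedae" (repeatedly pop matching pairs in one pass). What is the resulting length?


Input: ecdcedae
Stack-based adjacent duplicate removal:
  Read 'e': push. Stack: e
  Read 'c': push. Stack: ec
  Read 'd': push. Stack: ecd
  Read 'c': push. Stack: ecdc
  Read 'e': push. Stack: ecdce
  Read 'd': push. Stack: ecdced
  Read 'a': push. Stack: ecdceda
  Read 'e': push. Stack: ecdcedae
Final stack: "ecdcedae" (length 8)

8


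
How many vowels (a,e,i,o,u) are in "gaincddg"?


Input: gaincddg
Checking each character:
  'g' at position 0: consonant
  'a' at position 1: vowel (running total: 1)
  'i' at position 2: vowel (running total: 2)
  'n' at position 3: consonant
  'c' at position 4: consonant
  'd' at position 5: consonant
  'd' at position 6: consonant
  'g' at position 7: consonant
Total vowels: 2

2


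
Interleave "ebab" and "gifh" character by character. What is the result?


Interleaving "ebab" and "gifh":
  Position 0: 'e' from first, 'g' from second => "eg"
  Position 1: 'b' from first, 'i' from second => "bi"
  Position 2: 'a' from first, 'f' from second => "af"
  Position 3: 'b' from first, 'h' from second => "bh"
Result: egbiafbh

egbiafbh


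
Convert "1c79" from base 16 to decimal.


Input: "1c79" in base 16
Positional expansion:
  Digit '1' (value 1) x 16^3 = 4096
  Digit 'c' (value 12) x 16^2 = 3072
  Digit '7' (value 7) x 16^1 = 112
  Digit '9' (value 9) x 16^0 = 9
Sum = 7289

7289


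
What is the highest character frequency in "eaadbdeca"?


Input: eaadbdeca
Character counts:
  'a': 3
  'b': 1
  'c': 1
  'd': 2
  'e': 2
Maximum frequency: 3

3


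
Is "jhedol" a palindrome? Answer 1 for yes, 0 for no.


Input: jhedol
Reversed: lodehj
  Compare pos 0 ('j') with pos 5 ('l'): MISMATCH
  Compare pos 1 ('h') with pos 4 ('o'): MISMATCH
  Compare pos 2 ('e') with pos 3 ('d'): MISMATCH
Result: not a palindrome

0


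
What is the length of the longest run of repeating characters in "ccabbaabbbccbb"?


Input: "ccabbaabbbccbb"
Scanning for longest run:
  Position 1 ('c'): continues run of 'c', length=2
  Position 2 ('a'): new char, reset run to 1
  Position 3 ('b'): new char, reset run to 1
  Position 4 ('b'): continues run of 'b', length=2
  Position 5 ('a'): new char, reset run to 1
  Position 6 ('a'): continues run of 'a', length=2
  Position 7 ('b'): new char, reset run to 1
  Position 8 ('b'): continues run of 'b', length=2
  Position 9 ('b'): continues run of 'b', length=3
  Position 10 ('c'): new char, reset run to 1
  Position 11 ('c'): continues run of 'c', length=2
  Position 12 ('b'): new char, reset run to 1
  Position 13 ('b'): continues run of 'b', length=2
Longest run: 'b' with length 3

3


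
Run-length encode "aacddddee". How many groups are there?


Input: aacddddee
Scanning for consecutive runs:
  Group 1: 'a' x 2 (positions 0-1)
  Group 2: 'c' x 1 (positions 2-2)
  Group 3: 'd' x 4 (positions 3-6)
  Group 4: 'e' x 2 (positions 7-8)
Total groups: 4

4


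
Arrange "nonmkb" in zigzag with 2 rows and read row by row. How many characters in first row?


Zigzag "nonmkb" into 2 rows:
Placing characters:
  'n' => row 0
  'o' => row 1
  'n' => row 0
  'm' => row 1
  'k' => row 0
  'b' => row 1
Rows:
  Row 0: "nnk"
  Row 1: "omb"
First row length: 3

3


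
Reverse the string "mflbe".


Input: mflbe
Reading characters right to left:
  Position 4: 'e'
  Position 3: 'b'
  Position 2: 'l'
  Position 1: 'f'
  Position 0: 'm'
Reversed: eblfm

eblfm


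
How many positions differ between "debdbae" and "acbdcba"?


Comparing "debdbae" and "acbdcba" position by position:
  Position 0: 'd' vs 'a' => DIFFER
  Position 1: 'e' vs 'c' => DIFFER
  Position 2: 'b' vs 'b' => same
  Position 3: 'd' vs 'd' => same
  Position 4: 'b' vs 'c' => DIFFER
  Position 5: 'a' vs 'b' => DIFFER
  Position 6: 'e' vs 'a' => DIFFER
Positions that differ: 5

5


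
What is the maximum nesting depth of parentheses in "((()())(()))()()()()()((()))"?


Input: "((()())(()))()()()()()((()))"
Tracking depth:
  Position 0 '(': depth becomes 1
  Position 1 '(': depth becomes 2
  Position 2 '(': depth becomes 3
  Position 3 ')': depth becomes 2
  Position 4 '(': depth becomes 3
  Position 5 ')': depth becomes 2
  Position 6 ')': depth becomes 1
  Position 7 '(': depth becomes 2
  Position 8 '(': depth becomes 3
  Position 9 ')': depth becomes 2
  Position 10 ')': depth becomes 1
  Position 11 ')': depth becomes 0
  Position 12 '(': depth becomes 1
  Position 13 ')': depth becomes 0
  Position 14 '(': depth becomes 1
  Position 15 ')': depth becomes 0
  Position 16 '(': depth becomes 1
  Position 17 ')': depth becomes 0
  Position 18 '(': depth becomes 1
  Position 19 ')': depth becomes 0
  Position 20 '(': depth becomes 1
  Position 21 ')': depth becomes 0
  Position 22 '(': depth becomes 1
  Position 23 '(': depth becomes 2
  Position 24 '(': depth becomes 3
  Position 25 ')': depth becomes 2
  Position 26 ')': depth becomes 1
  Position 27 ')': depth becomes 0
Maximum depth reached: 3

3


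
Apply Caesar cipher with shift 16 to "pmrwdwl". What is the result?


Caesar cipher: shift "pmrwdwl" by 16
  'p' (pos 15) + 16 = pos 5 = 'f'
  'm' (pos 12) + 16 = pos 2 = 'c'
  'r' (pos 17) + 16 = pos 7 = 'h'
  'w' (pos 22) + 16 = pos 12 = 'm'
  'd' (pos 3) + 16 = pos 19 = 't'
  'w' (pos 22) + 16 = pos 12 = 'm'
  'l' (pos 11) + 16 = pos 1 = 'b'
Result: fchmtmb

fchmtmb


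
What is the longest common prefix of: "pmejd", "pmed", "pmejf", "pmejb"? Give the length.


Words: pmejd, pmed, pmejf, pmejb
  Position 0: all 'p' => match
  Position 1: all 'm' => match
  Position 2: all 'e' => match
  Position 3: ('j', 'd', 'j', 'j') => mismatch, stop
LCP = "pme" (length 3)

3


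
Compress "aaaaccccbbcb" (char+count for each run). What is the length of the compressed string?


Input: aaaaccccbbcb
Runs:
  'a' x 4 => "a4"
  'c' x 4 => "c4"
  'b' x 2 => "b2"
  'c' x 1 => "c1"
  'b' x 1 => "b1"
Compressed: "a4c4b2c1b1"
Compressed length: 10

10


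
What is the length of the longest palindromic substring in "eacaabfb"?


Input: "eacaabfb"
Checking substrings for palindromes:
  [1:4] "aca" (len 3) => palindrome
  [5:8] "bfb" (len 3) => palindrome
  [3:5] "aa" (len 2) => palindrome
Longest palindromic substring: "aca" with length 3

3


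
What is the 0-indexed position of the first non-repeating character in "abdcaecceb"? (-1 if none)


Input: abdcaecceb
Character frequencies:
  'a': 2
  'b': 2
  'c': 3
  'd': 1
  'e': 2
Scanning left to right for freq == 1:
  Position 0 ('a'): freq=2, skip
  Position 1 ('b'): freq=2, skip
  Position 2 ('d'): unique! => answer = 2

2


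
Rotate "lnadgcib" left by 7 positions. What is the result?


Input: "lnadgcib", rotate left by 7
First 7 characters: "lnadgci"
Remaining characters: "b"
Concatenate remaining + first: "b" + "lnadgci" = "blnadgci"

blnadgci


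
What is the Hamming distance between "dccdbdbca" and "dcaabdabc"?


Comparing "dccdbdbca" and "dcaabdabc" position by position:
  Position 0: 'd' vs 'd' => same
  Position 1: 'c' vs 'c' => same
  Position 2: 'c' vs 'a' => differ
  Position 3: 'd' vs 'a' => differ
  Position 4: 'b' vs 'b' => same
  Position 5: 'd' vs 'd' => same
  Position 6: 'b' vs 'a' => differ
  Position 7: 'c' vs 'b' => differ
  Position 8: 'a' vs 'c' => differ
Total differences (Hamming distance): 5

5


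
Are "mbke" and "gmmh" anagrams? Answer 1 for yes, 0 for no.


Strings: "mbke", "gmmh"
Sorted first:  bekm
Sorted second: ghmm
Differ at position 0: 'b' vs 'g' => not anagrams

0


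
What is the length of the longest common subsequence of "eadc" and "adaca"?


LCS of "eadc" and "adaca"
DP table:
           a    d    a    c    a
      0    0    0    0    0    0
  e   0    0    0    0    0    0
  a   0    1    1    1    1    1
  d   0    1    2    2    2    2
  c   0    1    2    2    3    3
LCS length = dp[4][5] = 3

3


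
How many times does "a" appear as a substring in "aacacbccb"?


Searching for "a" in "aacacbccb"
Scanning each position:
  Position 0: "a" => MATCH
  Position 1: "a" => MATCH
  Position 2: "c" => no
  Position 3: "a" => MATCH
  Position 4: "c" => no
  Position 5: "b" => no
  Position 6: "c" => no
  Position 7: "c" => no
  Position 8: "b" => no
Total occurrences: 3

3


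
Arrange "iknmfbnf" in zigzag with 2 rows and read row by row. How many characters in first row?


Zigzag "iknmfbnf" into 2 rows:
Placing characters:
  'i' => row 0
  'k' => row 1
  'n' => row 0
  'm' => row 1
  'f' => row 0
  'b' => row 1
  'n' => row 0
  'f' => row 1
Rows:
  Row 0: "infn"
  Row 1: "kmbf"
First row length: 4

4


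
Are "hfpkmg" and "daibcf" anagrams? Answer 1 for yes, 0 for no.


Strings: "hfpkmg", "daibcf"
Sorted first:  fghkmp
Sorted second: abcdfi
Differ at position 0: 'f' vs 'a' => not anagrams

0


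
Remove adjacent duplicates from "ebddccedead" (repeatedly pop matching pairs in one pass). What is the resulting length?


Input: ebddccedead
Stack-based adjacent duplicate removal:
  Read 'e': push. Stack: e
  Read 'b': push. Stack: eb
  Read 'd': push. Stack: ebd
  Read 'd': matches stack top 'd' => pop. Stack: eb
  Read 'c': push. Stack: ebc
  Read 'c': matches stack top 'c' => pop. Stack: eb
  Read 'e': push. Stack: ebe
  Read 'd': push. Stack: ebed
  Read 'e': push. Stack: ebede
  Read 'a': push. Stack: ebedea
  Read 'd': push. Stack: ebedead
Final stack: "ebedead" (length 7)

7


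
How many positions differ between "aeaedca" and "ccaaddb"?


Comparing "aeaedca" and "ccaaddb" position by position:
  Position 0: 'a' vs 'c' => DIFFER
  Position 1: 'e' vs 'c' => DIFFER
  Position 2: 'a' vs 'a' => same
  Position 3: 'e' vs 'a' => DIFFER
  Position 4: 'd' vs 'd' => same
  Position 5: 'c' vs 'd' => DIFFER
  Position 6: 'a' vs 'b' => DIFFER
Positions that differ: 5

5


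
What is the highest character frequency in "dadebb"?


Input: dadebb
Character counts:
  'a': 1
  'b': 2
  'd': 2
  'e': 1
Maximum frequency: 2

2


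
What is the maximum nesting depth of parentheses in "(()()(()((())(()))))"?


Input: "(()()(()((())(()))))"
Tracking depth:
  Position 0 '(': depth becomes 1
  Position 1 '(': depth becomes 2
  Position 2 ')': depth becomes 1
  Position 3 '(': depth becomes 2
  Position 4 ')': depth becomes 1
  Position 5 '(': depth becomes 2
  Position 6 '(': depth becomes 3
  Position 7 ')': depth becomes 2
  Position 8 '(': depth becomes 3
  Position 9 '(': depth becomes 4
  Position 10 '(': depth becomes 5
  Position 11 ')': depth becomes 4
  Position 12 ')': depth becomes 3
  Position 13 '(': depth becomes 4
  Position 14 '(': depth becomes 5
  Position 15 ')': depth becomes 4
  Position 16 ')': depth becomes 3
  Position 17 ')': depth becomes 2
  Position 18 ')': depth becomes 1
  Position 19 ')': depth becomes 0
Maximum depth reached: 5

5


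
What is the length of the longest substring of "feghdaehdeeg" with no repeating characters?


Input: "feghdaehdeeg"
Sliding window (track last position of each char):
  Position 0 ('f'): window [0,0] length 1 -- new best
  Position 1 ('e'): window [0,1] length 2 -- new best
  Position 2 ('g'): window [0,2] length 3 -- new best
  Position 3 ('h'): window [0,3] length 4 -- new best
  Position 4 ('d'): window [0,4] length 5 -- new best
  Position 5 ('a'): window [0,5] length 6 -- new best
  Position 6 ('e'): repeat (last at 1), move window start to 2
  Position 6 ('e'): window [2,6] length 5
  Position 7 ('h'): repeat (last at 3), move window start to 4
  Position 7 ('h'): window [4,7] length 4
  Position 8 ('d'): repeat (last at 4), move window start to 5
  Position 8 ('d'): window [5,8] length 4
  Position 9 ('e'): repeat (last at 6), move window start to 7
  Position 9 ('e'): window [7,9] length 3
  Position 10 ('e'): repeat (last at 9), move window start to 10
  Position 10 ('e'): window [10,10] length 1
  Position 11 ('g'): window [10,11] length 2
Longest substring with no repeats: "feghda" with length 6

6


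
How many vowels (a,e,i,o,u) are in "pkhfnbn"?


Input: pkhfnbn
Checking each character:
  'p' at position 0: consonant
  'k' at position 1: consonant
  'h' at position 2: consonant
  'f' at position 3: consonant
  'n' at position 4: consonant
  'b' at position 5: consonant
  'n' at position 6: consonant
Total vowels: 0

0


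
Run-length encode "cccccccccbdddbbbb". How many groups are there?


Input: cccccccccbdddbbbb
Scanning for consecutive runs:
  Group 1: 'c' x 9 (positions 0-8)
  Group 2: 'b' x 1 (positions 9-9)
  Group 3: 'd' x 3 (positions 10-12)
  Group 4: 'b' x 4 (positions 13-16)
Total groups: 4

4


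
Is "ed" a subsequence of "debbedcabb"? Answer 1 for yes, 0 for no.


Check if "ed" is a subsequence of "debbedcabb"
Greedy scan:
  Position 0 ('d'): no match needed
  Position 1 ('e'): matches sub[0] = 'e'
  Position 2 ('b'): no match needed
  Position 3 ('b'): no match needed
  Position 4 ('e'): no match needed
  Position 5 ('d'): matches sub[1] = 'd'
  Position 6 ('c'): no match needed
  Position 7 ('a'): no match needed
  Position 8 ('b'): no match needed
  Position 9 ('b'): no match needed
All 2 characters matched => is a subsequence

1


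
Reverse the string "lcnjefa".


Input: lcnjefa
Reading characters right to left:
  Position 6: 'a'
  Position 5: 'f'
  Position 4: 'e'
  Position 3: 'j'
  Position 2: 'n'
  Position 1: 'c'
  Position 0: 'l'
Reversed: afejncl

afejncl


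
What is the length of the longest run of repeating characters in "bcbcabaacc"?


Input: "bcbcabaacc"
Scanning for longest run:
  Position 1 ('c'): new char, reset run to 1
  Position 2 ('b'): new char, reset run to 1
  Position 3 ('c'): new char, reset run to 1
  Position 4 ('a'): new char, reset run to 1
  Position 5 ('b'): new char, reset run to 1
  Position 6 ('a'): new char, reset run to 1
  Position 7 ('a'): continues run of 'a', length=2
  Position 8 ('c'): new char, reset run to 1
  Position 9 ('c'): continues run of 'c', length=2
Longest run: 'a' with length 2

2


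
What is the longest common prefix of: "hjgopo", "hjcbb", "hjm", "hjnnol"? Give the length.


Words: hjgopo, hjcbb, hjm, hjnnol
  Position 0: all 'h' => match
  Position 1: all 'j' => match
  Position 2: ('g', 'c', 'm', 'n') => mismatch, stop
LCP = "hj" (length 2)

2


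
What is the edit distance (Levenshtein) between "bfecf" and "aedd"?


Computing edit distance: "bfecf" -> "aedd"
DP table:
           a    e    d    d
      0    1    2    3    4
  b   1    1    2    3    4
  f   2    2    2    3    4
  e   3    3    2    3    4
  c   4    4    3    3    4
  f   5    5    4    4    4
Edit distance = dp[5][4] = 4

4


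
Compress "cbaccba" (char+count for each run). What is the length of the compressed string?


Input: cbaccba
Runs:
  'c' x 1 => "c1"
  'b' x 1 => "b1"
  'a' x 1 => "a1"
  'c' x 2 => "c2"
  'b' x 1 => "b1"
  'a' x 1 => "a1"
Compressed: "c1b1a1c2b1a1"
Compressed length: 12

12


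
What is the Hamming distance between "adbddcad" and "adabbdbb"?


Comparing "adbddcad" and "adabbdbb" position by position:
  Position 0: 'a' vs 'a' => same
  Position 1: 'd' vs 'd' => same
  Position 2: 'b' vs 'a' => differ
  Position 3: 'd' vs 'b' => differ
  Position 4: 'd' vs 'b' => differ
  Position 5: 'c' vs 'd' => differ
  Position 6: 'a' vs 'b' => differ
  Position 7: 'd' vs 'b' => differ
Total differences (Hamming distance): 6

6


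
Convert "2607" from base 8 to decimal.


Input: "2607" in base 8
Positional expansion:
  Digit '2' (value 2) x 8^3 = 1024
  Digit '6' (value 6) x 8^2 = 384
  Digit '0' (value 0) x 8^1 = 0
  Digit '7' (value 7) x 8^0 = 7
Sum = 1415

1415


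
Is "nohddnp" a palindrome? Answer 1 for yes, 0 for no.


Input: nohddnp
Reversed: pnddhon
  Compare pos 0 ('n') with pos 6 ('p'): MISMATCH
  Compare pos 1 ('o') with pos 5 ('n'): MISMATCH
  Compare pos 2 ('h') with pos 4 ('d'): MISMATCH
Result: not a palindrome

0


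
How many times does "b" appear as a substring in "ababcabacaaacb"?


Searching for "b" in "ababcabacaaacb"
Scanning each position:
  Position 0: "a" => no
  Position 1: "b" => MATCH
  Position 2: "a" => no
  Position 3: "b" => MATCH
  Position 4: "c" => no
  Position 5: "a" => no
  Position 6: "b" => MATCH
  Position 7: "a" => no
  Position 8: "c" => no
  Position 9: "a" => no
  Position 10: "a" => no
  Position 11: "a" => no
  Position 12: "c" => no
  Position 13: "b" => MATCH
Total occurrences: 4

4


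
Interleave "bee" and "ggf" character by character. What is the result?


Interleaving "bee" and "ggf":
  Position 0: 'b' from first, 'g' from second => "bg"
  Position 1: 'e' from first, 'g' from second => "eg"
  Position 2: 'e' from first, 'f' from second => "ef"
Result: bgegef

bgegef


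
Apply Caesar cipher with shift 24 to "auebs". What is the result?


Caesar cipher: shift "auebs" by 24
  'a' (pos 0) + 24 = pos 24 = 'y'
  'u' (pos 20) + 24 = pos 18 = 's'
  'e' (pos 4) + 24 = pos 2 = 'c'
  'b' (pos 1) + 24 = pos 25 = 'z'
  's' (pos 18) + 24 = pos 16 = 'q'
Result: ysczq

ysczq


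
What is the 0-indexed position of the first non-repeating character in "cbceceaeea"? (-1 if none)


Input: cbceceaeea
Character frequencies:
  'a': 2
  'b': 1
  'c': 3
  'e': 4
Scanning left to right for freq == 1:
  Position 0 ('c'): freq=3, skip
  Position 1 ('b'): unique! => answer = 1

1


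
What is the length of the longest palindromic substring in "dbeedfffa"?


Input: "dbeedfffa"
Checking substrings for palindromes:
  [5:8] "fff" (len 3) => palindrome
  [2:4] "ee" (len 2) => palindrome
  [5:7] "ff" (len 2) => palindrome
  [6:8] "ff" (len 2) => palindrome
Longest palindromic substring: "fff" with length 3

3


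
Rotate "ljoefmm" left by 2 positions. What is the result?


Input: "ljoefmm", rotate left by 2
First 2 characters: "lj"
Remaining characters: "oefmm"
Concatenate remaining + first: "oefmm" + "lj" = "oefmmlj"

oefmmlj


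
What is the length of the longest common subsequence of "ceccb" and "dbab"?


LCS of "ceccb" and "dbab"
DP table:
           d    b    a    b
      0    0    0    0    0
  c   0    0    0    0    0
  e   0    0    0    0    0
  c   0    0    0    0    0
  c   0    0    0    0    0
  b   0    0    1    1    1
LCS length = dp[5][4] = 1

1


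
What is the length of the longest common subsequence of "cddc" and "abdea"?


LCS of "cddc" and "abdea"
DP table:
           a    b    d    e    a
      0    0    0    0    0    0
  c   0    0    0    0    0    0
  d   0    0    0    1    1    1
  d   0    0    0    1    1    1
  c   0    0    0    1    1    1
LCS length = dp[4][5] = 1

1


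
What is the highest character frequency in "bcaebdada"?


Input: bcaebdada
Character counts:
  'a': 3
  'b': 2
  'c': 1
  'd': 2
  'e': 1
Maximum frequency: 3

3


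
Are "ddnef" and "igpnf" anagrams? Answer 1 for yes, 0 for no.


Strings: "ddnef", "igpnf"
Sorted first:  ddefn
Sorted second: fginp
Differ at position 0: 'd' vs 'f' => not anagrams

0


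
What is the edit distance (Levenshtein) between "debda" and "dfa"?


Computing edit distance: "debda" -> "dfa"
DP table:
           d    f    a
      0    1    2    3
  d   1    0    1    2
  e   2    1    1    2
  b   3    2    2    2
  d   4    3    3    3
  a   5    4    4    3
Edit distance = dp[5][3] = 3

3


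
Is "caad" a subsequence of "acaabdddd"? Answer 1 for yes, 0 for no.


Check if "caad" is a subsequence of "acaabdddd"
Greedy scan:
  Position 0 ('a'): no match needed
  Position 1 ('c'): matches sub[0] = 'c'
  Position 2 ('a'): matches sub[1] = 'a'
  Position 3 ('a'): matches sub[2] = 'a'
  Position 4 ('b'): no match needed
  Position 5 ('d'): matches sub[3] = 'd'
  Position 6 ('d'): no match needed
  Position 7 ('d'): no match needed
  Position 8 ('d'): no match needed
All 4 characters matched => is a subsequence

1


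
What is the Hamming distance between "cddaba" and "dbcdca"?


Comparing "cddaba" and "dbcdca" position by position:
  Position 0: 'c' vs 'd' => differ
  Position 1: 'd' vs 'b' => differ
  Position 2: 'd' vs 'c' => differ
  Position 3: 'a' vs 'd' => differ
  Position 4: 'b' vs 'c' => differ
  Position 5: 'a' vs 'a' => same
Total differences (Hamming distance): 5

5


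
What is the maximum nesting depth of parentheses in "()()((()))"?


Input: "()()((()))"
Tracking depth:
  Position 0 '(': depth becomes 1
  Position 1 ')': depth becomes 0
  Position 2 '(': depth becomes 1
  Position 3 ')': depth becomes 0
  Position 4 '(': depth becomes 1
  Position 5 '(': depth becomes 2
  Position 6 '(': depth becomes 3
  Position 7 ')': depth becomes 2
  Position 8 ')': depth becomes 1
  Position 9 ')': depth becomes 0
Maximum depth reached: 3

3


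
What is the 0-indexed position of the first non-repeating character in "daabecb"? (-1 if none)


Input: daabecb
Character frequencies:
  'a': 2
  'b': 2
  'c': 1
  'd': 1
  'e': 1
Scanning left to right for freq == 1:
  Position 0 ('d'): unique! => answer = 0

0


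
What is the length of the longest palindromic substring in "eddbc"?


Input: "eddbc"
Checking substrings for palindromes:
  [1:3] "dd" (len 2) => palindrome
Longest palindromic substring: "dd" with length 2

2


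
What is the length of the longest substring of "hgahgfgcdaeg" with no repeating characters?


Input: "hgahgfgcdaeg"
Sliding window (track last position of each char):
  Position 0 ('h'): window [0,0] length 1 -- new best
  Position 1 ('g'): window [0,1] length 2 -- new best
  Position 2 ('a'): window [0,2] length 3 -- new best
  Position 3 ('h'): repeat (last at 0), move window start to 1
  Position 3 ('h'): window [1,3] length 3
  Position 4 ('g'): repeat (last at 1), move window start to 2
  Position 4 ('g'): window [2,4] length 3
  Position 5 ('f'): window [2,5] length 4 -- new best
  Position 6 ('g'): repeat (last at 4), move window start to 5
  Position 6 ('g'): window [5,6] length 2
  Position 7 ('c'): window [5,7] length 3
  Position 8 ('d'): window [5,8] length 4
  Position 9 ('a'): window [5,9] length 5 -- new best
  Position 10 ('e'): window [5,10] length 6 -- new best
  Position 11 ('g'): repeat (last at 6), move window start to 7
  Position 11 ('g'): window [7,11] length 5
Longest substring with no repeats: "fgcdae" with length 6

6


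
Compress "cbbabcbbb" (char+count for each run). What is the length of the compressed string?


Input: cbbabcbbb
Runs:
  'c' x 1 => "c1"
  'b' x 2 => "b2"
  'a' x 1 => "a1"
  'b' x 1 => "b1"
  'c' x 1 => "c1"
  'b' x 3 => "b3"
Compressed: "c1b2a1b1c1b3"
Compressed length: 12

12


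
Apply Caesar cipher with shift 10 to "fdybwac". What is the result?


Caesar cipher: shift "fdybwac" by 10
  'f' (pos 5) + 10 = pos 15 = 'p'
  'd' (pos 3) + 10 = pos 13 = 'n'
  'y' (pos 24) + 10 = pos 8 = 'i'
  'b' (pos 1) + 10 = pos 11 = 'l'
  'w' (pos 22) + 10 = pos 6 = 'g'
  'a' (pos 0) + 10 = pos 10 = 'k'
  'c' (pos 2) + 10 = pos 12 = 'm'
Result: pnilgkm

pnilgkm


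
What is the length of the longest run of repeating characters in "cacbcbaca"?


Input: "cacbcbaca"
Scanning for longest run:
  Position 1 ('a'): new char, reset run to 1
  Position 2 ('c'): new char, reset run to 1
  Position 3 ('b'): new char, reset run to 1
  Position 4 ('c'): new char, reset run to 1
  Position 5 ('b'): new char, reset run to 1
  Position 6 ('a'): new char, reset run to 1
  Position 7 ('c'): new char, reset run to 1
  Position 8 ('a'): new char, reset run to 1
Longest run: 'c' with length 1

1


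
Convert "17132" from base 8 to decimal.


Input: "17132" in base 8
Positional expansion:
  Digit '1' (value 1) x 8^4 = 4096
  Digit '7' (value 7) x 8^3 = 3584
  Digit '1' (value 1) x 8^2 = 64
  Digit '3' (value 3) x 8^1 = 24
  Digit '2' (value 2) x 8^0 = 2
Sum = 7770

7770


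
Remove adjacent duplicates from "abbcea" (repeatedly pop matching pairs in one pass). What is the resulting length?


Input: abbcea
Stack-based adjacent duplicate removal:
  Read 'a': push. Stack: a
  Read 'b': push. Stack: ab
  Read 'b': matches stack top 'b' => pop. Stack: a
  Read 'c': push. Stack: ac
  Read 'e': push. Stack: ace
  Read 'a': push. Stack: acea
Final stack: "acea" (length 4)

4


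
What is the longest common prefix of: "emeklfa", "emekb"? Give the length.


Words: emeklfa, emekb
  Position 0: all 'e' => match
  Position 1: all 'm' => match
  Position 2: all 'e' => match
  Position 3: all 'k' => match
  Position 4: ('l', 'b') => mismatch, stop
LCP = "emek" (length 4)

4


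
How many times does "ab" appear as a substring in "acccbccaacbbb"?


Searching for "ab" in "acccbccaacbbb"
Scanning each position:
  Position 0: "ac" => no
  Position 1: "cc" => no
  Position 2: "cc" => no
  Position 3: "cb" => no
  Position 4: "bc" => no
  Position 5: "cc" => no
  Position 6: "ca" => no
  Position 7: "aa" => no
  Position 8: "ac" => no
  Position 9: "cb" => no
  Position 10: "bb" => no
  Position 11: "bb" => no
Total occurrences: 0

0


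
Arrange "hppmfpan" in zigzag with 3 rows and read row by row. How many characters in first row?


Zigzag "hppmfpan" into 3 rows:
Placing characters:
  'h' => row 0
  'p' => row 1
  'p' => row 2
  'm' => row 1
  'f' => row 0
  'p' => row 1
  'a' => row 2
  'n' => row 1
Rows:
  Row 0: "hf"
  Row 1: "pmpn"
  Row 2: "pa"
First row length: 2

2


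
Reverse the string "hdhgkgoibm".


Input: hdhgkgoibm
Reading characters right to left:
  Position 9: 'm'
  Position 8: 'b'
  Position 7: 'i'
  Position 6: 'o'
  Position 5: 'g'
  Position 4: 'k'
  Position 3: 'g'
  Position 2: 'h'
  Position 1: 'd'
  Position 0: 'h'
Reversed: mbiogkghdh

mbiogkghdh


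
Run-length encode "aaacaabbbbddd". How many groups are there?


Input: aaacaabbbbddd
Scanning for consecutive runs:
  Group 1: 'a' x 3 (positions 0-2)
  Group 2: 'c' x 1 (positions 3-3)
  Group 3: 'a' x 2 (positions 4-5)
  Group 4: 'b' x 4 (positions 6-9)
  Group 5: 'd' x 3 (positions 10-12)
Total groups: 5

5


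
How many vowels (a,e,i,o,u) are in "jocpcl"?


Input: jocpcl
Checking each character:
  'j' at position 0: consonant
  'o' at position 1: vowel (running total: 1)
  'c' at position 2: consonant
  'p' at position 3: consonant
  'c' at position 4: consonant
  'l' at position 5: consonant
Total vowels: 1

1


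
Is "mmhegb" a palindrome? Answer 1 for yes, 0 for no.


Input: mmhegb
Reversed: bgehmm
  Compare pos 0 ('m') with pos 5 ('b'): MISMATCH
  Compare pos 1 ('m') with pos 4 ('g'): MISMATCH
  Compare pos 2 ('h') with pos 3 ('e'): MISMATCH
Result: not a palindrome

0


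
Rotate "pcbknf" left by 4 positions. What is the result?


Input: "pcbknf", rotate left by 4
First 4 characters: "pcbk"
Remaining characters: "nf"
Concatenate remaining + first: "nf" + "pcbk" = "nfpcbk"

nfpcbk


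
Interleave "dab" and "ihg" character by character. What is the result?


Interleaving "dab" and "ihg":
  Position 0: 'd' from first, 'i' from second => "di"
  Position 1: 'a' from first, 'h' from second => "ah"
  Position 2: 'b' from first, 'g' from second => "bg"
Result: diahbg

diahbg


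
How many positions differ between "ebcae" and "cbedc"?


Comparing "ebcae" and "cbedc" position by position:
  Position 0: 'e' vs 'c' => DIFFER
  Position 1: 'b' vs 'b' => same
  Position 2: 'c' vs 'e' => DIFFER
  Position 3: 'a' vs 'd' => DIFFER
  Position 4: 'e' vs 'c' => DIFFER
Positions that differ: 4

4


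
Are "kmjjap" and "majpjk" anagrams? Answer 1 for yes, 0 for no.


Strings: "kmjjap", "majpjk"
Sorted first:  ajjkmp
Sorted second: ajjkmp
Sorted forms match => anagrams

1


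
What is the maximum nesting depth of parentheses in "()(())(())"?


Input: "()(())(())"
Tracking depth:
  Position 0 '(': depth becomes 1
  Position 1 ')': depth becomes 0
  Position 2 '(': depth becomes 1
  Position 3 '(': depth becomes 2
  Position 4 ')': depth becomes 1
  Position 5 ')': depth becomes 0
  Position 6 '(': depth becomes 1
  Position 7 '(': depth becomes 2
  Position 8 ')': depth becomes 1
  Position 9 ')': depth becomes 0
Maximum depth reached: 2

2


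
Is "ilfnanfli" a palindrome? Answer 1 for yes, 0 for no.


Input: ilfnanfli
Reversed: ilfnanfli
  Compare pos 0 ('i') with pos 8 ('i'): match
  Compare pos 1 ('l') with pos 7 ('l'): match
  Compare pos 2 ('f') with pos 6 ('f'): match
  Compare pos 3 ('n') with pos 5 ('n'): match
Result: palindrome

1


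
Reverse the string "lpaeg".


Input: lpaeg
Reading characters right to left:
  Position 4: 'g'
  Position 3: 'e'
  Position 2: 'a'
  Position 1: 'p'
  Position 0: 'l'
Reversed: geapl

geapl


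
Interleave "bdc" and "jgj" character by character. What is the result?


Interleaving "bdc" and "jgj":
  Position 0: 'b' from first, 'j' from second => "bj"
  Position 1: 'd' from first, 'g' from second => "dg"
  Position 2: 'c' from first, 'j' from second => "cj"
Result: bjdgcj

bjdgcj


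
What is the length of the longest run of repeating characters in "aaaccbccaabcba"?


Input: "aaaccbccaabcba"
Scanning for longest run:
  Position 1 ('a'): continues run of 'a', length=2
  Position 2 ('a'): continues run of 'a', length=3
  Position 3 ('c'): new char, reset run to 1
  Position 4 ('c'): continues run of 'c', length=2
  Position 5 ('b'): new char, reset run to 1
  Position 6 ('c'): new char, reset run to 1
  Position 7 ('c'): continues run of 'c', length=2
  Position 8 ('a'): new char, reset run to 1
  Position 9 ('a'): continues run of 'a', length=2
  Position 10 ('b'): new char, reset run to 1
  Position 11 ('c'): new char, reset run to 1
  Position 12 ('b'): new char, reset run to 1
  Position 13 ('a'): new char, reset run to 1
Longest run: 'a' with length 3

3


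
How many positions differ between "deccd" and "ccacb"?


Comparing "deccd" and "ccacb" position by position:
  Position 0: 'd' vs 'c' => DIFFER
  Position 1: 'e' vs 'c' => DIFFER
  Position 2: 'c' vs 'a' => DIFFER
  Position 3: 'c' vs 'c' => same
  Position 4: 'd' vs 'b' => DIFFER
Positions that differ: 4

4


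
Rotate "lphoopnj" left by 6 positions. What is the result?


Input: "lphoopnj", rotate left by 6
First 6 characters: "lphoop"
Remaining characters: "nj"
Concatenate remaining + first: "nj" + "lphoop" = "njlphoop"

njlphoop


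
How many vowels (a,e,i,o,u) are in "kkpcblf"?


Input: kkpcblf
Checking each character:
  'k' at position 0: consonant
  'k' at position 1: consonant
  'p' at position 2: consonant
  'c' at position 3: consonant
  'b' at position 4: consonant
  'l' at position 5: consonant
  'f' at position 6: consonant
Total vowels: 0

0


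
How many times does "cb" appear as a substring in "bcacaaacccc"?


Searching for "cb" in "bcacaaacccc"
Scanning each position:
  Position 0: "bc" => no
  Position 1: "ca" => no
  Position 2: "ac" => no
  Position 3: "ca" => no
  Position 4: "aa" => no
  Position 5: "aa" => no
  Position 6: "ac" => no
  Position 7: "cc" => no
  Position 8: "cc" => no
  Position 9: "cc" => no
Total occurrences: 0

0


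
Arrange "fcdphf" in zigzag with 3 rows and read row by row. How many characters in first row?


Zigzag "fcdphf" into 3 rows:
Placing characters:
  'f' => row 0
  'c' => row 1
  'd' => row 2
  'p' => row 1
  'h' => row 0
  'f' => row 1
Rows:
  Row 0: "fh"
  Row 1: "cpf"
  Row 2: "d"
First row length: 2

2


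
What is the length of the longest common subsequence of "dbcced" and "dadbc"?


LCS of "dbcced" and "dadbc"
DP table:
           d    a    d    b    c
      0    0    0    0    0    0
  d   0    1    1    1    1    1
  b   0    1    1    1    2    2
  c   0    1    1    1    2    3
  c   0    1    1    1    2    3
  e   0    1    1    1    2    3
  d   0    1    1    2    2    3
LCS length = dp[6][5] = 3

3


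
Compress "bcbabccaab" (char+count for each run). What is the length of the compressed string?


Input: bcbabccaab
Runs:
  'b' x 1 => "b1"
  'c' x 1 => "c1"
  'b' x 1 => "b1"
  'a' x 1 => "a1"
  'b' x 1 => "b1"
  'c' x 2 => "c2"
  'a' x 2 => "a2"
  'b' x 1 => "b1"
Compressed: "b1c1b1a1b1c2a2b1"
Compressed length: 16

16


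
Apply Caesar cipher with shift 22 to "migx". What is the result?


Caesar cipher: shift "migx" by 22
  'm' (pos 12) + 22 = pos 8 = 'i'
  'i' (pos 8) + 22 = pos 4 = 'e'
  'g' (pos 6) + 22 = pos 2 = 'c'
  'x' (pos 23) + 22 = pos 19 = 't'
Result: iect

iect


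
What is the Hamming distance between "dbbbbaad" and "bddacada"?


Comparing "dbbbbaad" and "bddacada" position by position:
  Position 0: 'd' vs 'b' => differ
  Position 1: 'b' vs 'd' => differ
  Position 2: 'b' vs 'd' => differ
  Position 3: 'b' vs 'a' => differ
  Position 4: 'b' vs 'c' => differ
  Position 5: 'a' vs 'a' => same
  Position 6: 'a' vs 'd' => differ
  Position 7: 'd' vs 'a' => differ
Total differences (Hamming distance): 7

7


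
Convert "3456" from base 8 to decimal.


Input: "3456" in base 8
Positional expansion:
  Digit '3' (value 3) x 8^3 = 1536
  Digit '4' (value 4) x 8^2 = 256
  Digit '5' (value 5) x 8^1 = 40
  Digit '6' (value 6) x 8^0 = 6
Sum = 1838

1838


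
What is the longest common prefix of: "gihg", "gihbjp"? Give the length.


Words: gihg, gihbjp
  Position 0: all 'g' => match
  Position 1: all 'i' => match
  Position 2: all 'h' => match
  Position 3: ('g', 'b') => mismatch, stop
LCP = "gih" (length 3)

3


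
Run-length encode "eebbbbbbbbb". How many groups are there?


Input: eebbbbbbbbb
Scanning for consecutive runs:
  Group 1: 'e' x 2 (positions 0-1)
  Group 2: 'b' x 9 (positions 2-10)
Total groups: 2

2


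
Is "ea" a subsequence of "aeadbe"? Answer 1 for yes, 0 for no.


Check if "ea" is a subsequence of "aeadbe"
Greedy scan:
  Position 0 ('a'): no match needed
  Position 1 ('e'): matches sub[0] = 'e'
  Position 2 ('a'): matches sub[1] = 'a'
  Position 3 ('d'): no match needed
  Position 4 ('b'): no match needed
  Position 5 ('e'): no match needed
All 2 characters matched => is a subsequence

1


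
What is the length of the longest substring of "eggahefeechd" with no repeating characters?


Input: "eggahefeechd"
Sliding window (track last position of each char):
  Position 0 ('e'): window [0,0] length 1 -- new best
  Position 1 ('g'): window [0,1] length 2 -- new best
  Position 2 ('g'): repeat (last at 1), move window start to 2
  Position 2 ('g'): window [2,2] length 1
  Position 3 ('a'): window [2,3] length 2
  Position 4 ('h'): window [2,4] length 3 -- new best
  Position 5 ('e'): window [2,5] length 4 -- new best
  Position 6 ('f'): window [2,6] length 5 -- new best
  Position 7 ('e'): repeat (last at 5), move window start to 6
  Position 7 ('e'): window [6,7] length 2
  Position 8 ('e'): repeat (last at 7), move window start to 8
  Position 8 ('e'): window [8,8] length 1
  Position 9 ('c'): window [8,9] length 2
  Position 10 ('h'): window [8,10] length 3
  Position 11 ('d'): window [8,11] length 4
Longest substring with no repeats: "gahef" with length 5

5


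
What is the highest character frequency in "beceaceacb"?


Input: beceaceacb
Character counts:
  'a': 2
  'b': 2
  'c': 3
  'e': 3
Maximum frequency: 3

3


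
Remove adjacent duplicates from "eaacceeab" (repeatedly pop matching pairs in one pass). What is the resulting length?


Input: eaacceeab
Stack-based adjacent duplicate removal:
  Read 'e': push. Stack: e
  Read 'a': push. Stack: ea
  Read 'a': matches stack top 'a' => pop. Stack: e
  Read 'c': push. Stack: ec
  Read 'c': matches stack top 'c' => pop. Stack: e
  Read 'e': matches stack top 'e' => pop. Stack: (empty)
  Read 'e': push. Stack: e
  Read 'a': push. Stack: ea
  Read 'b': push. Stack: eab
Final stack: "eab" (length 3)

3


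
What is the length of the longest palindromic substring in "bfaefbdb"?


Input: "bfaefbdb"
Checking substrings for palindromes:
  [5:8] "bdb" (len 3) => palindrome
Longest palindromic substring: "bdb" with length 3

3


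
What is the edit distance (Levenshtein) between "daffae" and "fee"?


Computing edit distance: "daffae" -> "fee"
DP table:
           f    e    e
      0    1    2    3
  d   1    1    2    3
  a   2    2    2    3
  f   3    2    3    3
  f   4    3    3    4
  a   5    4    4    4
  e   6    5    4    4
Edit distance = dp[6][3] = 4

4


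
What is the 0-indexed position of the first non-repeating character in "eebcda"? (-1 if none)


Input: eebcda
Character frequencies:
  'a': 1
  'b': 1
  'c': 1
  'd': 1
  'e': 2
Scanning left to right for freq == 1:
  Position 0 ('e'): freq=2, skip
  Position 1 ('e'): freq=2, skip
  Position 2 ('b'): unique! => answer = 2

2


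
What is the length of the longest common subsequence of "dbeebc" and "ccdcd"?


LCS of "dbeebc" and "ccdcd"
DP table:
           c    c    d    c    d
      0    0    0    0    0    0
  d   0    0    0    1    1    1
  b   0    0    0    1    1    1
  e   0    0    0    1    1    1
  e   0    0    0    1    1    1
  b   0    0    0    1    1    1
  c   0    1    1    1    2    2
LCS length = dp[6][5] = 2

2


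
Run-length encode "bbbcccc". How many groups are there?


Input: bbbcccc
Scanning for consecutive runs:
  Group 1: 'b' x 3 (positions 0-2)
  Group 2: 'c' x 4 (positions 3-6)
Total groups: 2

2


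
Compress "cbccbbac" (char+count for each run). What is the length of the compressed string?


Input: cbccbbac
Runs:
  'c' x 1 => "c1"
  'b' x 1 => "b1"
  'c' x 2 => "c2"
  'b' x 2 => "b2"
  'a' x 1 => "a1"
  'c' x 1 => "c1"
Compressed: "c1b1c2b2a1c1"
Compressed length: 12

12


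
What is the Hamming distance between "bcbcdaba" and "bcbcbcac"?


Comparing "bcbcdaba" and "bcbcbcac" position by position:
  Position 0: 'b' vs 'b' => same
  Position 1: 'c' vs 'c' => same
  Position 2: 'b' vs 'b' => same
  Position 3: 'c' vs 'c' => same
  Position 4: 'd' vs 'b' => differ
  Position 5: 'a' vs 'c' => differ
  Position 6: 'b' vs 'a' => differ
  Position 7: 'a' vs 'c' => differ
Total differences (Hamming distance): 4

4


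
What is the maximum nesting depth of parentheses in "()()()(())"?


Input: "()()()(())"
Tracking depth:
  Position 0 '(': depth becomes 1
  Position 1 ')': depth becomes 0
  Position 2 '(': depth becomes 1
  Position 3 ')': depth becomes 0
  Position 4 '(': depth becomes 1
  Position 5 ')': depth becomes 0
  Position 6 '(': depth becomes 1
  Position 7 '(': depth becomes 2
  Position 8 ')': depth becomes 1
  Position 9 ')': depth becomes 0
Maximum depth reached: 2

2
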